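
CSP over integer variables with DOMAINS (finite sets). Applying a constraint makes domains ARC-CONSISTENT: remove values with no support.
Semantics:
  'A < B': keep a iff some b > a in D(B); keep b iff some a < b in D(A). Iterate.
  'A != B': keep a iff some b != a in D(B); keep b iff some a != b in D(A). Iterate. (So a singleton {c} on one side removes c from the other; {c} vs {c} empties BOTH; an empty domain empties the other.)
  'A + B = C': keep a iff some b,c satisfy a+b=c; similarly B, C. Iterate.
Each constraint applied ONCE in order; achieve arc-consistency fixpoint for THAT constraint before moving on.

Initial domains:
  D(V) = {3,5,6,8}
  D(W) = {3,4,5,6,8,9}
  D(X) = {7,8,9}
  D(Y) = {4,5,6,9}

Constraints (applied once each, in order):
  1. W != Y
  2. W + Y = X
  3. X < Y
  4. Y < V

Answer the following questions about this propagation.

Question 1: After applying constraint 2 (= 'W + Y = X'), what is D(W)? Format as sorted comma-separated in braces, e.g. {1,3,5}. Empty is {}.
Constraint 1 (W != Y) on D(W)={3,4,5,6,8,9} D(Y)={4,5,6,9}: no change
Constraint 2 (W + Y = X) on D(W)={3,4,5,6,8,9} D(Y)={4,5,6,9} D(X)={7,8,9}: W {3,4,5,6,8,9}->{3,4,5}; Y {4,5,6,9}->{4,5,6}
So after constraint 2: D(W) = {3,4,5}

Answer: {3,4,5}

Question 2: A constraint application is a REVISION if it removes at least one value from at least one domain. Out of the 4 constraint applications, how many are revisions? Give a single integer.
Answer: 3

Derivation:
Constraint 1 (W != Y) on D(W)={3,4,5,6,8,9} D(Y)={4,5,6,9}: no change => not a revision
Constraint 2 (W + Y = X) on D(W)={3,4,5,6,8,9} D(Y)={4,5,6,9} D(X)={7,8,9}: W {3,4,5,6,8,9}->{3,4,5}; Y {4,5,6,9}->{4,5,6} => REVISION
Constraint 3 (X < Y) on D(X)={7,8,9} D(Y)={4,5,6}: X {7,8,9}->{}; Y {4,5,6}->{} => REVISION
Constraint 4 (Y < V) on D(Y)={} D(V)={3,5,6,8}: V {3,5,6,8}->{} => REVISION
Total revisions = 3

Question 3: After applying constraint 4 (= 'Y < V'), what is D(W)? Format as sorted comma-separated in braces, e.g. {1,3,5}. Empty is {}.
Constraint 1 (W != Y) on D(W)={3,4,5,6,8,9} D(Y)={4,5,6,9}: no change
Constraint 2 (W + Y = X) on D(W)={3,4,5,6,8,9} D(Y)={4,5,6,9} D(X)={7,8,9}: W {3,4,5,6,8,9}->{3,4,5}; Y {4,5,6,9}->{4,5,6}
Constraint 3 (X < Y) on D(X)={7,8,9} D(Y)={4,5,6}: X {7,8,9}->{}; Y {4,5,6}->{}
Constraint 4 (Y < V) on D(Y)={} D(V)={3,5,6,8}: V {3,5,6,8}->{}
So after constraint 4: D(W) = {3,4,5}

Answer: {3,4,5}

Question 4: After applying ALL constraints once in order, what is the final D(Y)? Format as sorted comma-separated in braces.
Constraint 1 (W != Y) on D(W)={3,4,5,6,8,9} D(Y)={4,5,6,9}: no change
Constraint 2 (W + Y = X) on D(W)={3,4,5,6,8,9} D(Y)={4,5,6,9} D(X)={7,8,9}: W {3,4,5,6,8,9}->{3,4,5}; Y {4,5,6,9}->{4,5,6}
Constraint 3 (X < Y) on D(X)={7,8,9} D(Y)={4,5,6}: X {7,8,9}->{}; Y {4,5,6}->{}
Constraint 4 (Y < V) on D(Y)={} D(V)={3,5,6,8}: V {3,5,6,8}->{}
So after all 4 constraints: D(Y) = {}

Answer: {}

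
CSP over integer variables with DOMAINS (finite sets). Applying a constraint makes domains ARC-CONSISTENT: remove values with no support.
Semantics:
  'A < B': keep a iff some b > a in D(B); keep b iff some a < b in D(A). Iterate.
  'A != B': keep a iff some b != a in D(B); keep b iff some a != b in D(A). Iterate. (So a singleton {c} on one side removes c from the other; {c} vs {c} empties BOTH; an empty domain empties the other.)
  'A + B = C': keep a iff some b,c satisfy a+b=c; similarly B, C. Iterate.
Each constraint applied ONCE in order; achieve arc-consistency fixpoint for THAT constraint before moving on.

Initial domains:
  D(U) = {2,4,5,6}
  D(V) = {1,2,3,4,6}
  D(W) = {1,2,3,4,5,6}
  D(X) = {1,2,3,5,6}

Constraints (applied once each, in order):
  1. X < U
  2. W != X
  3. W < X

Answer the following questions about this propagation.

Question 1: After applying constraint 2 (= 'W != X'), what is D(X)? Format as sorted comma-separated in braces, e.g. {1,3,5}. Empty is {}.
Constraint 1 (X < U) on D(X)={1,2,3,5,6} D(U)={2,4,5,6}: X {1,2,3,5,6}->{1,2,3,5}
Constraint 2 (W != X) on D(W)={1,2,3,4,5,6} D(X)={1,2,3,5}: no change
So after constraint 2: D(X) = {1,2,3,5}

Answer: {1,2,3,5}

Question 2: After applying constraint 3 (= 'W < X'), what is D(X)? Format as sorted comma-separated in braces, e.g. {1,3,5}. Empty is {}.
Constraint 1 (X < U) on D(X)={1,2,3,5,6} D(U)={2,4,5,6}: X {1,2,3,5,6}->{1,2,3,5}
Constraint 2 (W != X) on D(W)={1,2,3,4,5,6} D(X)={1,2,3,5}: no change
Constraint 3 (W < X) on D(W)={1,2,3,4,5,6} D(X)={1,2,3,5}: W {1,2,3,4,5,6}->{1,2,3,4}; X {1,2,3,5}->{2,3,5}
So after constraint 3: D(X) = {2,3,5}

Answer: {2,3,5}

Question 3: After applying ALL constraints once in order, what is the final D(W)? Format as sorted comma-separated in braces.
Constraint 1 (X < U) on D(X)={1,2,3,5,6} D(U)={2,4,5,6}: X {1,2,3,5,6}->{1,2,3,5}
Constraint 2 (W != X) on D(W)={1,2,3,4,5,6} D(X)={1,2,3,5}: no change
Constraint 3 (W < X) on D(W)={1,2,3,4,5,6} D(X)={1,2,3,5}: W {1,2,3,4,5,6}->{1,2,3,4}; X {1,2,3,5}->{2,3,5}
So after all 3 constraints: D(W) = {1,2,3,4}

Answer: {1,2,3,4}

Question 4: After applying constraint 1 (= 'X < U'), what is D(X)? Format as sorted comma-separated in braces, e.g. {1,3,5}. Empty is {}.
Answer: {1,2,3,5}

Derivation:
Constraint 1 (X < U) on D(X)={1,2,3,5,6} D(U)={2,4,5,6}: X {1,2,3,5,6}->{1,2,3,5}
So after constraint 1: D(X) = {1,2,3,5}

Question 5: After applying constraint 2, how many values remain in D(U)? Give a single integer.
Constraint 1 (X < U) on D(X)={1,2,3,5,6} D(U)={2,4,5,6}: X {1,2,3,5,6}->{1,2,3,5}
Constraint 2 (W != X) on D(W)={1,2,3,4,5,6} D(X)={1,2,3,5}: no change
So after constraint 2: D(U)={2,4,5,6}, size = 4

Answer: 4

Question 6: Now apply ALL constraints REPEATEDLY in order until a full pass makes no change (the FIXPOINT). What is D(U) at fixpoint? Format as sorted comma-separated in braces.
Answer: {4,5,6}

Derivation:
pass 0 (initial): D(U)={2,4,5,6}
pass 1: W {1,2,3,4,5,6}->{1,2,3,4}; X {1,2,3,5,6}->{2,3,5}
pass 2: U {2,4,5,6}->{4,5,6}
pass 3: no change
Fixpoint after 3 passes: D(U) = {4,5,6}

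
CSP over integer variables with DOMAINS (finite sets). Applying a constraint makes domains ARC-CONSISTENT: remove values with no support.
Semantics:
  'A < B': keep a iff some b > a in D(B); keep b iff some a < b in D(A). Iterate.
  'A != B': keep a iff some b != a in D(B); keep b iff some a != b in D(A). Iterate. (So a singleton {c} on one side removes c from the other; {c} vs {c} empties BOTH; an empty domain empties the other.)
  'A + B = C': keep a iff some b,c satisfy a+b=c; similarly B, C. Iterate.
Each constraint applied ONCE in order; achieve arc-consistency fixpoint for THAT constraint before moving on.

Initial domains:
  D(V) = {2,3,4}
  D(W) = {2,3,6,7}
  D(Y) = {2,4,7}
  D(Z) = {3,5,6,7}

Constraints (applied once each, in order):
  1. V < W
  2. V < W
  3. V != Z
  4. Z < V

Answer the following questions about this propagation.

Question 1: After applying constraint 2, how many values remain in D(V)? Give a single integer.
Constraint 1 (V < W) on D(V)={2,3,4} D(W)={2,3,6,7}: W {2,3,6,7}->{3,6,7}
Constraint 2 (V < W) on D(V)={2,3,4} D(W)={3,6,7}: no change
So after constraint 2: D(V)={2,3,4}, size = 3

Answer: 3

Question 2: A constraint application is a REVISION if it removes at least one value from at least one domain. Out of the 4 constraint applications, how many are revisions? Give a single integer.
Constraint 1 (V < W) on D(V)={2,3,4} D(W)={2,3,6,7}: W {2,3,6,7}->{3,6,7} => REVISION
Constraint 2 (V < W) on D(V)={2,3,4} D(W)={3,6,7}: no change => not a revision
Constraint 3 (V != Z) on D(V)={2,3,4} D(Z)={3,5,6,7}: no change => not a revision
Constraint 4 (Z < V) on D(Z)={3,5,6,7} D(V)={2,3,4}: Z {3,5,6,7}->{3}; V {2,3,4}->{4} => REVISION
Total revisions = 2

Answer: 2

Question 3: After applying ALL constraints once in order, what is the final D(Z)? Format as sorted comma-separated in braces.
Constraint 1 (V < W) on D(V)={2,3,4} D(W)={2,3,6,7}: W {2,3,6,7}->{3,6,7}
Constraint 2 (V < W) on D(V)={2,3,4} D(W)={3,6,7}: no change
Constraint 3 (V != Z) on D(V)={2,3,4} D(Z)={3,5,6,7}: no change
Constraint 4 (Z < V) on D(Z)={3,5,6,7} D(V)={2,3,4}: Z {3,5,6,7}->{3}; V {2,3,4}->{4}
So after all 4 constraints: D(Z) = {3}

Answer: {3}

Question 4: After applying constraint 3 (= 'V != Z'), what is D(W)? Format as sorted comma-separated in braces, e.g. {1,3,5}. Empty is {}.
Constraint 1 (V < W) on D(V)={2,3,4} D(W)={2,3,6,7}: W {2,3,6,7}->{3,6,7}
Constraint 2 (V < W) on D(V)={2,3,4} D(W)={3,6,7}: no change
Constraint 3 (V != Z) on D(V)={2,3,4} D(Z)={3,5,6,7}: no change
So after constraint 3: D(W) = {3,6,7}

Answer: {3,6,7}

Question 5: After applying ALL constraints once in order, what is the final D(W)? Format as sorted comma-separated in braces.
Constraint 1 (V < W) on D(V)={2,3,4} D(W)={2,3,6,7}: W {2,3,6,7}->{3,6,7}
Constraint 2 (V < W) on D(V)={2,3,4} D(W)={3,6,7}: no change
Constraint 3 (V != Z) on D(V)={2,3,4} D(Z)={3,5,6,7}: no change
Constraint 4 (Z < V) on D(Z)={3,5,6,7} D(V)={2,3,4}: Z {3,5,6,7}->{3}; V {2,3,4}->{4}
So after all 4 constraints: D(W) = {3,6,7}

Answer: {3,6,7}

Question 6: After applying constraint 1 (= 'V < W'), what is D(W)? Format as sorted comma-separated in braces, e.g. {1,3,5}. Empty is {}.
Constraint 1 (V < W) on D(V)={2,3,4} D(W)={2,3,6,7}: W {2,3,6,7}->{3,6,7}
So after constraint 1: D(W) = {3,6,7}

Answer: {3,6,7}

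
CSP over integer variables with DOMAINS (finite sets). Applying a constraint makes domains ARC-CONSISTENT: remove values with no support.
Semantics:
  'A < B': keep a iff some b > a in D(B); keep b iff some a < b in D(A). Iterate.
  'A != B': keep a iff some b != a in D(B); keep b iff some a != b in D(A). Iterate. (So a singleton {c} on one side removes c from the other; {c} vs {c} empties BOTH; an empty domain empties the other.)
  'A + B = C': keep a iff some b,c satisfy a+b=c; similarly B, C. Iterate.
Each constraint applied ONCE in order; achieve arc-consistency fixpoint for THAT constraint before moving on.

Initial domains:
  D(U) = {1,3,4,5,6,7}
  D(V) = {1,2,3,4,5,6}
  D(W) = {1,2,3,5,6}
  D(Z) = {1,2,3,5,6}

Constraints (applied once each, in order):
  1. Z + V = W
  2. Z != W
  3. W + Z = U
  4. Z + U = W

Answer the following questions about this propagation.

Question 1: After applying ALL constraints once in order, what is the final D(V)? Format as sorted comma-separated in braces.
Answer: {1,2,3,4,5}

Derivation:
Constraint 1 (Z + V = W) on D(Z)={1,2,3,5,6} D(V)={1,2,3,4,5,6} D(W)={1,2,3,5,6}: Z {1,2,3,5,6}->{1,2,3,5}; V {1,2,3,4,5,6}->{1,2,3,4,5}; W {1,2,3,5,6}->{2,3,5,6}
Constraint 2 (Z != W) on D(Z)={1,2,3,5} D(W)={2,3,5,6}: no change
Constraint 3 (W + Z = U) on D(W)={2,3,5,6} D(Z)={1,2,3,5} D(U)={1,3,4,5,6,7}: U {1,3,4,5,6,7}->{3,4,5,6,7}
Constraint 4 (Z + U = W) on D(Z)={1,2,3,5} D(U)={3,4,5,6,7} D(W)={2,3,5,6}: Z {1,2,3,5}->{1,2,3}; U {3,4,5,6,7}->{3,4,5}; W {2,3,5,6}->{5,6}
So after all 4 constraints: D(V) = {1,2,3,4,5}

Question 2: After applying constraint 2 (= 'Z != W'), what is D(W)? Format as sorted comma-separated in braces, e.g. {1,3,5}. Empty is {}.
Constraint 1 (Z + V = W) on D(Z)={1,2,3,5,6} D(V)={1,2,3,4,5,6} D(W)={1,2,3,5,6}: Z {1,2,3,5,6}->{1,2,3,5}; V {1,2,3,4,5,6}->{1,2,3,4,5}; W {1,2,3,5,6}->{2,3,5,6}
Constraint 2 (Z != W) on D(Z)={1,2,3,5} D(W)={2,3,5,6}: no change
So after constraint 2: D(W) = {2,3,5,6}

Answer: {2,3,5,6}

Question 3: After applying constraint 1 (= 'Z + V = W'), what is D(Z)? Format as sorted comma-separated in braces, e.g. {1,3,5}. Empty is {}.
Answer: {1,2,3,5}

Derivation:
Constraint 1 (Z + V = W) on D(Z)={1,2,3,5,6} D(V)={1,2,3,4,5,6} D(W)={1,2,3,5,6}: Z {1,2,3,5,6}->{1,2,3,5}; V {1,2,3,4,5,6}->{1,2,3,4,5}; W {1,2,3,5,6}->{2,3,5,6}
So after constraint 1: D(Z) = {1,2,3,5}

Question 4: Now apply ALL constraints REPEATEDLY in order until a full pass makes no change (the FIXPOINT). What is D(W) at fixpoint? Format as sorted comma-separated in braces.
pass 0 (initial): D(W)={1,2,3,5,6}
pass 1: U {1,3,4,5,6,7}->{3,4,5}; V {1,2,3,4,5,6}->{1,2,3,4,5}; W {1,2,3,5,6}->{5,6}; Z {1,2,3,5,6}->{1,2,3}
pass 2: U {3,4,5}->{}; V {1,2,3,4,5}->{2,3,4,5}; W {5,6}->{}; Z {1,2,3}->{}
pass 3: V {2,3,4,5}->{}
pass 4: no change
Fixpoint after 4 passes: D(W) = {}

Answer: {}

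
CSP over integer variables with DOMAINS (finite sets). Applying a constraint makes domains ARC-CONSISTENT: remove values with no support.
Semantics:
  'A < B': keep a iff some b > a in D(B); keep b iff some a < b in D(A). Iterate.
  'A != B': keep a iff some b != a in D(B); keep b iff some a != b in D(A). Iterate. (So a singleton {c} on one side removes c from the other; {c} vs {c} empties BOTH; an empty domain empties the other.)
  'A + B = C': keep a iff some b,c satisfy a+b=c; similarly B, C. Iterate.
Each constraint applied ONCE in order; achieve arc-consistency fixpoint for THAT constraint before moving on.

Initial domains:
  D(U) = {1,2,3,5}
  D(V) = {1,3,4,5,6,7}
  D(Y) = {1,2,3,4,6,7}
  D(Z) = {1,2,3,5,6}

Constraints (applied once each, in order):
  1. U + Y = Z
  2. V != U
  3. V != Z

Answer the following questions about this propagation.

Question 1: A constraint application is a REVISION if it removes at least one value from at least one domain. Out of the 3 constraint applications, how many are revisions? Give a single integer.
Constraint 1 (U + Y = Z) on D(U)={1,2,3,5} D(Y)={1,2,3,4,6,7} D(Z)={1,2,3,5,6}: Y {1,2,3,4,6,7}->{1,2,3,4}; Z {1,2,3,5,6}->{2,3,5,6} => REVISION
Constraint 2 (V != U) on D(V)={1,3,4,5,6,7} D(U)={1,2,3,5}: no change => not a revision
Constraint 3 (V != Z) on D(V)={1,3,4,5,6,7} D(Z)={2,3,5,6}: no change => not a revision
Total revisions = 1

Answer: 1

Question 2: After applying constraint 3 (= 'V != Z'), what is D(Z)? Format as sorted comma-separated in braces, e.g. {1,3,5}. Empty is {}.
Answer: {2,3,5,6}

Derivation:
Constraint 1 (U + Y = Z) on D(U)={1,2,3,5} D(Y)={1,2,3,4,6,7} D(Z)={1,2,3,5,6}: Y {1,2,3,4,6,7}->{1,2,3,4}; Z {1,2,3,5,6}->{2,3,5,6}
Constraint 2 (V != U) on D(V)={1,3,4,5,6,7} D(U)={1,2,3,5}: no change
Constraint 3 (V != Z) on D(V)={1,3,4,5,6,7} D(Z)={2,3,5,6}: no change
So after constraint 3: D(Z) = {2,3,5,6}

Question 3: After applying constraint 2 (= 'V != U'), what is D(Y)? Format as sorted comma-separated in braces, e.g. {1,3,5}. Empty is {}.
Constraint 1 (U + Y = Z) on D(U)={1,2,3,5} D(Y)={1,2,3,4,6,7} D(Z)={1,2,3,5,6}: Y {1,2,3,4,6,7}->{1,2,3,4}; Z {1,2,3,5,6}->{2,3,5,6}
Constraint 2 (V != U) on D(V)={1,3,4,5,6,7} D(U)={1,2,3,5}: no change
So after constraint 2: D(Y) = {1,2,3,4}

Answer: {1,2,3,4}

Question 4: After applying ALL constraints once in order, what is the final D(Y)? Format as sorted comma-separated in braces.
Constraint 1 (U + Y = Z) on D(U)={1,2,3,5} D(Y)={1,2,3,4,6,7} D(Z)={1,2,3,5,6}: Y {1,2,3,4,6,7}->{1,2,3,4}; Z {1,2,3,5,6}->{2,3,5,6}
Constraint 2 (V != U) on D(V)={1,3,4,5,6,7} D(U)={1,2,3,5}: no change
Constraint 3 (V != Z) on D(V)={1,3,4,5,6,7} D(Z)={2,3,5,6}: no change
So after all 3 constraints: D(Y) = {1,2,3,4}

Answer: {1,2,3,4}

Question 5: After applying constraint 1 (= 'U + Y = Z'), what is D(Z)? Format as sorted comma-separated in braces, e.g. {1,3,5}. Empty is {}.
Constraint 1 (U + Y = Z) on D(U)={1,2,3,5} D(Y)={1,2,3,4,6,7} D(Z)={1,2,3,5,6}: Y {1,2,3,4,6,7}->{1,2,3,4}; Z {1,2,3,5,6}->{2,3,5,6}
So after constraint 1: D(Z) = {2,3,5,6}

Answer: {2,3,5,6}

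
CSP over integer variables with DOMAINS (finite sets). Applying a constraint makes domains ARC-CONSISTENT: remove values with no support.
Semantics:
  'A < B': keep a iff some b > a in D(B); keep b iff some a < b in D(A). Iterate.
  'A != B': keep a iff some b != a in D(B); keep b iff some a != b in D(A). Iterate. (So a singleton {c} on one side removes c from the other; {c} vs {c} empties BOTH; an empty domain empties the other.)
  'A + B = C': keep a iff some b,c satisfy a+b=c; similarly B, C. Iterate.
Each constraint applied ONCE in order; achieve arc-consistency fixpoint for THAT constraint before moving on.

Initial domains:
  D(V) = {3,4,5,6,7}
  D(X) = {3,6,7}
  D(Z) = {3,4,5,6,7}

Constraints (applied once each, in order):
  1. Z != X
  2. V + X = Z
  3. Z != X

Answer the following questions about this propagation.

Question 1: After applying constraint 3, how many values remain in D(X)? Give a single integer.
Constraint 1 (Z != X) on D(Z)={3,4,5,6,7} D(X)={3,6,7}: no change
Constraint 2 (V + X = Z) on D(V)={3,4,5,6,7} D(X)={3,6,7} D(Z)={3,4,5,6,7}: V {3,4,5,6,7}->{3,4}; X {3,6,7}->{3}; Z {3,4,5,6,7}->{6,7}
Constraint 3 (Z != X) on D(Z)={6,7} D(X)={3}: no change
So after constraint 3: D(X)={3}, size = 1

Answer: 1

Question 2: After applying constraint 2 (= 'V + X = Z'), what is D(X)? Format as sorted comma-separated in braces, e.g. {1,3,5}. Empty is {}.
Answer: {3}

Derivation:
Constraint 1 (Z != X) on D(Z)={3,4,5,6,7} D(X)={3,6,7}: no change
Constraint 2 (V + X = Z) on D(V)={3,4,5,6,7} D(X)={3,6,7} D(Z)={3,4,5,6,7}: V {3,4,5,6,7}->{3,4}; X {3,6,7}->{3}; Z {3,4,5,6,7}->{6,7}
So after constraint 2: D(X) = {3}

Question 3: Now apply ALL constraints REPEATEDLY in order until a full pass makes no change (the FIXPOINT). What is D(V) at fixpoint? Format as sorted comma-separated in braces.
Answer: {3,4}

Derivation:
pass 0 (initial): D(V)={3,4,5,6,7}
pass 1: V {3,4,5,6,7}->{3,4}; X {3,6,7}->{3}; Z {3,4,5,6,7}->{6,7}
pass 2: no change
Fixpoint after 2 passes: D(V) = {3,4}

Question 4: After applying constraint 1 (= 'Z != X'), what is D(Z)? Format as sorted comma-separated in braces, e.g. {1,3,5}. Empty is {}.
Constraint 1 (Z != X) on D(Z)={3,4,5,6,7} D(X)={3,6,7}: no change
So after constraint 1: D(Z) = {3,4,5,6,7}

Answer: {3,4,5,6,7}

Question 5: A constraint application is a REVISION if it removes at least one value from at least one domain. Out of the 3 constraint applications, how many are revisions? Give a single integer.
Answer: 1

Derivation:
Constraint 1 (Z != X) on D(Z)={3,4,5,6,7} D(X)={3,6,7}: no change => not a revision
Constraint 2 (V + X = Z) on D(V)={3,4,5,6,7} D(X)={3,6,7} D(Z)={3,4,5,6,7}: V {3,4,5,6,7}->{3,4}; X {3,6,7}->{3}; Z {3,4,5,6,7}->{6,7} => REVISION
Constraint 3 (Z != X) on D(Z)={6,7} D(X)={3}: no change => not a revision
Total revisions = 1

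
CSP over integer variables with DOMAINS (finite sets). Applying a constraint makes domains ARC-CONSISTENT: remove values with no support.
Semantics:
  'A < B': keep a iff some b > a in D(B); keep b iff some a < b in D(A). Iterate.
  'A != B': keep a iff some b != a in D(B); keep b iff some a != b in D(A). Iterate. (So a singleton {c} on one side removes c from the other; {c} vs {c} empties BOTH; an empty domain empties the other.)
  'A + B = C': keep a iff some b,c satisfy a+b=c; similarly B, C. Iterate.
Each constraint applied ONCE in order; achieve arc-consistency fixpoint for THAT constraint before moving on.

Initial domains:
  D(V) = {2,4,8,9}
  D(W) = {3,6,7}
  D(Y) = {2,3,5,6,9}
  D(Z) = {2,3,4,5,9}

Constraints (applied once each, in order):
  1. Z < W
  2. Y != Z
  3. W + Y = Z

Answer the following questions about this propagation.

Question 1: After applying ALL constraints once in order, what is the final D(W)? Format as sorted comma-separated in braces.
Constraint 1 (Z < W) on D(Z)={2,3,4,5,9} D(W)={3,6,7}: Z {2,3,4,5,9}->{2,3,4,5}
Constraint 2 (Y != Z) on D(Y)={2,3,5,6,9} D(Z)={2,3,4,5}: no change
Constraint 3 (W + Y = Z) on D(W)={3,6,7} D(Y)={2,3,5,6,9} D(Z)={2,3,4,5}: W {3,6,7}->{3}; Y {2,3,5,6,9}->{2}; Z {2,3,4,5}->{5}
So after all 3 constraints: D(W) = {3}

Answer: {3}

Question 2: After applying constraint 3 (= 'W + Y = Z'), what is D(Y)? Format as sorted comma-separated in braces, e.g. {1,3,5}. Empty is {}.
Constraint 1 (Z < W) on D(Z)={2,3,4,5,9} D(W)={3,6,7}: Z {2,3,4,5,9}->{2,3,4,5}
Constraint 2 (Y != Z) on D(Y)={2,3,5,6,9} D(Z)={2,3,4,5}: no change
Constraint 3 (W + Y = Z) on D(W)={3,6,7} D(Y)={2,3,5,6,9} D(Z)={2,3,4,5}: W {3,6,7}->{3}; Y {2,3,5,6,9}->{2}; Z {2,3,4,5}->{5}
So after constraint 3: D(Y) = {2}

Answer: {2}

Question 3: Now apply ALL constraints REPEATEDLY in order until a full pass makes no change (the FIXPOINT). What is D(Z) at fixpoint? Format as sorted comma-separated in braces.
Answer: {}

Derivation:
pass 0 (initial): D(Z)={2,3,4,5,9}
pass 1: W {3,6,7}->{3}; Y {2,3,5,6,9}->{2}; Z {2,3,4,5,9}->{5}
pass 2: W {3}->{}; Y {2}->{}; Z {5}->{}
pass 3: no change
Fixpoint after 3 passes: D(Z) = {}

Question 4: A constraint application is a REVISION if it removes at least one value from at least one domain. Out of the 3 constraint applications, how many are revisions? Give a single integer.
Answer: 2

Derivation:
Constraint 1 (Z < W) on D(Z)={2,3,4,5,9} D(W)={3,6,7}: Z {2,3,4,5,9}->{2,3,4,5} => REVISION
Constraint 2 (Y != Z) on D(Y)={2,3,5,6,9} D(Z)={2,3,4,5}: no change => not a revision
Constraint 3 (W + Y = Z) on D(W)={3,6,7} D(Y)={2,3,5,6,9} D(Z)={2,3,4,5}: W {3,6,7}->{3}; Y {2,3,5,6,9}->{2}; Z {2,3,4,5}->{5} => REVISION
Total revisions = 2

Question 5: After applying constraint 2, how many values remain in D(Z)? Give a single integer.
Constraint 1 (Z < W) on D(Z)={2,3,4,5,9} D(W)={3,6,7}: Z {2,3,4,5,9}->{2,3,4,5}
Constraint 2 (Y != Z) on D(Y)={2,3,5,6,9} D(Z)={2,3,4,5}: no change
So after constraint 2: D(Z)={2,3,4,5}, size = 4

Answer: 4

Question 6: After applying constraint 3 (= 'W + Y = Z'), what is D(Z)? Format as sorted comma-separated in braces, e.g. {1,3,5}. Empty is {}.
Answer: {5}

Derivation:
Constraint 1 (Z < W) on D(Z)={2,3,4,5,9} D(W)={3,6,7}: Z {2,3,4,5,9}->{2,3,4,5}
Constraint 2 (Y != Z) on D(Y)={2,3,5,6,9} D(Z)={2,3,4,5}: no change
Constraint 3 (W + Y = Z) on D(W)={3,6,7} D(Y)={2,3,5,6,9} D(Z)={2,3,4,5}: W {3,6,7}->{3}; Y {2,3,5,6,9}->{2}; Z {2,3,4,5}->{5}
So after constraint 3: D(Z) = {5}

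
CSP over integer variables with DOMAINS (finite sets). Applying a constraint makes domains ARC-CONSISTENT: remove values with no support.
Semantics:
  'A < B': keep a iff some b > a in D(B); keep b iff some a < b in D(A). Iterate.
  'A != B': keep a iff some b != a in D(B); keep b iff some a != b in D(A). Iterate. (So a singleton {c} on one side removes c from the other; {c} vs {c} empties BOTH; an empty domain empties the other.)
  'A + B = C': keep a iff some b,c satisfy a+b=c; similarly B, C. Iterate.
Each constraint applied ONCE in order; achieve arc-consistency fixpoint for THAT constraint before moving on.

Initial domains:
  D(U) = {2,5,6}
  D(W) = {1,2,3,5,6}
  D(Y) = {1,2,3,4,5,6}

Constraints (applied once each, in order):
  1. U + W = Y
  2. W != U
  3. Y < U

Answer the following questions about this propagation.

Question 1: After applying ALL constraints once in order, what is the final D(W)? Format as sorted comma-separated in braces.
Answer: {1,2,3}

Derivation:
Constraint 1 (U + W = Y) on D(U)={2,5,6} D(W)={1,2,3,5,6} D(Y)={1,2,3,4,5,6}: U {2,5,6}->{2,5}; W {1,2,3,5,6}->{1,2,3}; Y {1,2,3,4,5,6}->{3,4,5,6}
Constraint 2 (W != U) on D(W)={1,2,3} D(U)={2,5}: no change
Constraint 3 (Y < U) on D(Y)={3,4,5,6} D(U)={2,5}: Y {3,4,5,6}->{3,4}; U {2,5}->{5}
So after all 3 constraints: D(W) = {1,2,3}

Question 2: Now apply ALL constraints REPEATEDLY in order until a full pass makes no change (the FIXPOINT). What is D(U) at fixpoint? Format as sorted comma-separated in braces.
pass 0 (initial): D(U)={2,5,6}
pass 1: U {2,5,6}->{5}; W {1,2,3,5,6}->{1,2,3}; Y {1,2,3,4,5,6}->{3,4}
pass 2: U {5}->{}; W {1,2,3}->{}; Y {3,4}->{}
pass 3: no change
Fixpoint after 3 passes: D(U) = {}

Answer: {}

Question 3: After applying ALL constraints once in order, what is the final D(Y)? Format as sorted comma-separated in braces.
Constraint 1 (U + W = Y) on D(U)={2,5,6} D(W)={1,2,3,5,6} D(Y)={1,2,3,4,5,6}: U {2,5,6}->{2,5}; W {1,2,3,5,6}->{1,2,3}; Y {1,2,3,4,5,6}->{3,4,5,6}
Constraint 2 (W != U) on D(W)={1,2,3} D(U)={2,5}: no change
Constraint 3 (Y < U) on D(Y)={3,4,5,6} D(U)={2,5}: Y {3,4,5,6}->{3,4}; U {2,5}->{5}
So after all 3 constraints: D(Y) = {3,4}

Answer: {3,4}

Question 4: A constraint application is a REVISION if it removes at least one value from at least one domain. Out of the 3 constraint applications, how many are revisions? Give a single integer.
Constraint 1 (U + W = Y) on D(U)={2,5,6} D(W)={1,2,3,5,6} D(Y)={1,2,3,4,5,6}: U {2,5,6}->{2,5}; W {1,2,3,5,6}->{1,2,3}; Y {1,2,3,4,5,6}->{3,4,5,6} => REVISION
Constraint 2 (W != U) on D(W)={1,2,3} D(U)={2,5}: no change => not a revision
Constraint 3 (Y < U) on D(Y)={3,4,5,6} D(U)={2,5}: Y {3,4,5,6}->{3,4}; U {2,5}->{5} => REVISION
Total revisions = 2

Answer: 2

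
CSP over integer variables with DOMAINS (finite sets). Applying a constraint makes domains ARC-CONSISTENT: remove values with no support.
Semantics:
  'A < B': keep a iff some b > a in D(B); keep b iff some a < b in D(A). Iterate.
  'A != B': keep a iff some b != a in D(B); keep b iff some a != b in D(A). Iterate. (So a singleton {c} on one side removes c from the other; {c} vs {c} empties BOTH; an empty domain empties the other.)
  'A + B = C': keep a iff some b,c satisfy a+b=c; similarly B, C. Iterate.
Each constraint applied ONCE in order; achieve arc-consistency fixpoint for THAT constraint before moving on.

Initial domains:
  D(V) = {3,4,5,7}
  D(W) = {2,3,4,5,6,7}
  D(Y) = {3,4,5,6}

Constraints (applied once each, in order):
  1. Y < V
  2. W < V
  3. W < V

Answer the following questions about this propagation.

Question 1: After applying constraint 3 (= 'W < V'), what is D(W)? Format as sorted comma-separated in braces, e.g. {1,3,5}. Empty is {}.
Answer: {2,3,4,5,6}

Derivation:
Constraint 1 (Y < V) on D(Y)={3,4,5,6} D(V)={3,4,5,7}: V {3,4,5,7}->{4,5,7}
Constraint 2 (W < V) on D(W)={2,3,4,5,6,7} D(V)={4,5,7}: W {2,3,4,5,6,7}->{2,3,4,5,6}
Constraint 3 (W < V) on D(W)={2,3,4,5,6} D(V)={4,5,7}: no change
So after constraint 3: D(W) = {2,3,4,5,6}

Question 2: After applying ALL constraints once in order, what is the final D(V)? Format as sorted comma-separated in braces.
Constraint 1 (Y < V) on D(Y)={3,4,5,6} D(V)={3,4,5,7}: V {3,4,5,7}->{4,5,7}
Constraint 2 (W < V) on D(W)={2,3,4,5,6,7} D(V)={4,5,7}: W {2,3,4,5,6,7}->{2,3,4,5,6}
Constraint 3 (W < V) on D(W)={2,3,4,5,6} D(V)={4,5,7}: no change
So after all 3 constraints: D(V) = {4,5,7}

Answer: {4,5,7}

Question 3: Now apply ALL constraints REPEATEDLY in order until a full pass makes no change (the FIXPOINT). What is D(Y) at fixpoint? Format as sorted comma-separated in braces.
pass 0 (initial): D(Y)={3,4,5,6}
pass 1: V {3,4,5,7}->{4,5,7}; W {2,3,4,5,6,7}->{2,3,4,5,6}
pass 2: no change
Fixpoint after 2 passes: D(Y) = {3,4,5,6}

Answer: {3,4,5,6}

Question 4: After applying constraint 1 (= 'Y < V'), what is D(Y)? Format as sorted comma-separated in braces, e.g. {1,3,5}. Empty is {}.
Answer: {3,4,5,6}

Derivation:
Constraint 1 (Y < V) on D(Y)={3,4,5,6} D(V)={3,4,5,7}: V {3,4,5,7}->{4,5,7}
So after constraint 1: D(Y) = {3,4,5,6}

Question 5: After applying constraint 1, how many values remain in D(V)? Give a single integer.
Constraint 1 (Y < V) on D(Y)={3,4,5,6} D(V)={3,4,5,7}: V {3,4,5,7}->{4,5,7}
So after constraint 1: D(V)={4,5,7}, size = 3

Answer: 3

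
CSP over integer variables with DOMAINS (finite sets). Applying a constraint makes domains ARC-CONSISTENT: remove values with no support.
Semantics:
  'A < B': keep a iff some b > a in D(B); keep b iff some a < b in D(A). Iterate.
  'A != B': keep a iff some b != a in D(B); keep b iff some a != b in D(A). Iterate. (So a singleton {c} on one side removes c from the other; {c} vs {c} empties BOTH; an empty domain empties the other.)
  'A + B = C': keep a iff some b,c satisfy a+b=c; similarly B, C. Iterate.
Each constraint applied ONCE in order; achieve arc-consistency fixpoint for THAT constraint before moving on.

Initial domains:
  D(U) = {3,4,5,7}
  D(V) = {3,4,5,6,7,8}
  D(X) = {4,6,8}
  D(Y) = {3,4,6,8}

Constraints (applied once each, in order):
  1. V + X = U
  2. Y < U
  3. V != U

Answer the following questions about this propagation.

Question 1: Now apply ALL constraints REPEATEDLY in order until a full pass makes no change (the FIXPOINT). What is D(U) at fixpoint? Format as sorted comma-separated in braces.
pass 0 (initial): D(U)={3,4,5,7}
pass 1: U {3,4,5,7}->{7}; V {3,4,5,6,7,8}->{3}; X {4,6,8}->{4}; Y {3,4,6,8}->{3,4,6}
pass 2: no change
Fixpoint after 2 passes: D(U) = {7}

Answer: {7}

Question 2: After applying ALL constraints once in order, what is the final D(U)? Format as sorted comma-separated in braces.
Constraint 1 (V + X = U) on D(V)={3,4,5,6,7,8} D(X)={4,6,8} D(U)={3,4,5,7}: V {3,4,5,6,7,8}->{3}; X {4,6,8}->{4}; U {3,4,5,7}->{7}
Constraint 2 (Y < U) on D(Y)={3,4,6,8} D(U)={7}: Y {3,4,6,8}->{3,4,6}
Constraint 3 (V != U) on D(V)={3} D(U)={7}: no change
So after all 3 constraints: D(U) = {7}

Answer: {7}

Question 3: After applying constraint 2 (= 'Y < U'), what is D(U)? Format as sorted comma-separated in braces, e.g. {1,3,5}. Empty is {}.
Constraint 1 (V + X = U) on D(V)={3,4,5,6,7,8} D(X)={4,6,8} D(U)={3,4,5,7}: V {3,4,5,6,7,8}->{3}; X {4,6,8}->{4}; U {3,4,5,7}->{7}
Constraint 2 (Y < U) on D(Y)={3,4,6,8} D(U)={7}: Y {3,4,6,8}->{3,4,6}
So after constraint 2: D(U) = {7}

Answer: {7}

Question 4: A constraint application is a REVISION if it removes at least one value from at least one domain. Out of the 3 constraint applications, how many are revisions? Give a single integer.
Constraint 1 (V + X = U) on D(V)={3,4,5,6,7,8} D(X)={4,6,8} D(U)={3,4,5,7}: V {3,4,5,6,7,8}->{3}; X {4,6,8}->{4}; U {3,4,5,7}->{7} => REVISION
Constraint 2 (Y < U) on D(Y)={3,4,6,8} D(U)={7}: Y {3,4,6,8}->{3,4,6} => REVISION
Constraint 3 (V != U) on D(V)={3} D(U)={7}: no change => not a revision
Total revisions = 2

Answer: 2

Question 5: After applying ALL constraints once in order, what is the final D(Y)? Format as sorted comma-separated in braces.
Answer: {3,4,6}

Derivation:
Constraint 1 (V + X = U) on D(V)={3,4,5,6,7,8} D(X)={4,6,8} D(U)={3,4,5,7}: V {3,4,5,6,7,8}->{3}; X {4,6,8}->{4}; U {3,4,5,7}->{7}
Constraint 2 (Y < U) on D(Y)={3,4,6,8} D(U)={7}: Y {3,4,6,8}->{3,4,6}
Constraint 3 (V != U) on D(V)={3} D(U)={7}: no change
So after all 3 constraints: D(Y) = {3,4,6}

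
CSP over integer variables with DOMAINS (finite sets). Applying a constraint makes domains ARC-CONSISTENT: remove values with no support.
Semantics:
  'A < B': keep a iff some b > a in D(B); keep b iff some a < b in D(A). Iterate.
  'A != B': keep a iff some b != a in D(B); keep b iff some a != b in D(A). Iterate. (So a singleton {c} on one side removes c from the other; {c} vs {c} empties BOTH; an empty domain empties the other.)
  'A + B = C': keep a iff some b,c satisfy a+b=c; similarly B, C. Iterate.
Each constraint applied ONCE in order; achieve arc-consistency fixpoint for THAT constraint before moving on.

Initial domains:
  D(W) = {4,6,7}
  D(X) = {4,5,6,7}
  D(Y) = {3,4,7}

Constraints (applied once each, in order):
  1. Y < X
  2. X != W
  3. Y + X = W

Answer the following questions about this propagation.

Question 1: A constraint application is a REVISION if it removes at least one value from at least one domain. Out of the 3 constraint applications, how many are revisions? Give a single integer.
Constraint 1 (Y < X) on D(Y)={3,4,7} D(X)={4,5,6,7}: Y {3,4,7}->{3,4} => REVISION
Constraint 2 (X != W) on D(X)={4,5,6,7} D(W)={4,6,7}: no change => not a revision
Constraint 3 (Y + X = W) on D(Y)={3,4} D(X)={4,5,6,7} D(W)={4,6,7}: Y {3,4}->{3}; X {4,5,6,7}->{4}; W {4,6,7}->{7} => REVISION
Total revisions = 2

Answer: 2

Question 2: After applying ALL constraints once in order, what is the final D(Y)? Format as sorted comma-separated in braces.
Answer: {3}

Derivation:
Constraint 1 (Y < X) on D(Y)={3,4,7} D(X)={4,5,6,7}: Y {3,4,7}->{3,4}
Constraint 2 (X != W) on D(X)={4,5,6,7} D(W)={4,6,7}: no change
Constraint 3 (Y + X = W) on D(Y)={3,4} D(X)={4,5,6,7} D(W)={4,6,7}: Y {3,4}->{3}; X {4,5,6,7}->{4}; W {4,6,7}->{7}
So after all 3 constraints: D(Y) = {3}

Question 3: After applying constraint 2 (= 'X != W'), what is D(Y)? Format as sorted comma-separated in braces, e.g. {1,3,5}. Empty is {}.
Constraint 1 (Y < X) on D(Y)={3,4,7} D(X)={4,5,6,7}: Y {3,4,7}->{3,4}
Constraint 2 (X != W) on D(X)={4,5,6,7} D(W)={4,6,7}: no change
So after constraint 2: D(Y) = {3,4}

Answer: {3,4}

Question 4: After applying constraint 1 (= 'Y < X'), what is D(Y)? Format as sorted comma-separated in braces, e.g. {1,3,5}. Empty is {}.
Answer: {3,4}

Derivation:
Constraint 1 (Y < X) on D(Y)={3,4,7} D(X)={4,5,6,7}: Y {3,4,7}->{3,4}
So after constraint 1: D(Y) = {3,4}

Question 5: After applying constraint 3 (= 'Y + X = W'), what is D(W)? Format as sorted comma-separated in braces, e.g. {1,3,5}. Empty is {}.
Answer: {7}

Derivation:
Constraint 1 (Y < X) on D(Y)={3,4,7} D(X)={4,5,6,7}: Y {3,4,7}->{3,4}
Constraint 2 (X != W) on D(X)={4,5,6,7} D(W)={4,6,7}: no change
Constraint 3 (Y + X = W) on D(Y)={3,4} D(X)={4,5,6,7} D(W)={4,6,7}: Y {3,4}->{3}; X {4,5,6,7}->{4}; W {4,6,7}->{7}
So after constraint 3: D(W) = {7}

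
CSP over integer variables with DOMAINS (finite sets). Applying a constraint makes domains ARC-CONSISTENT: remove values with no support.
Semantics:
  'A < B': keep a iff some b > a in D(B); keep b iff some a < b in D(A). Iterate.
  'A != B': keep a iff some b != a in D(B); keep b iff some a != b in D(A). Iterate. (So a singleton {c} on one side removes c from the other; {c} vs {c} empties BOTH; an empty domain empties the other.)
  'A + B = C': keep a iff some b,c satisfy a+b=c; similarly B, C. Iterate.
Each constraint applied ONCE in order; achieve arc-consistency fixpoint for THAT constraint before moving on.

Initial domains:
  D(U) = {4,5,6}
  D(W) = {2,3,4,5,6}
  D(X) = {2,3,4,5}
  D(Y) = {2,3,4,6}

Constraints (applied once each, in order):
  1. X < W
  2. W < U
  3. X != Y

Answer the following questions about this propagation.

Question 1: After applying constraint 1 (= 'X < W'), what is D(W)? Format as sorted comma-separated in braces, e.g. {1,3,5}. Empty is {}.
Answer: {3,4,5,6}

Derivation:
Constraint 1 (X < W) on D(X)={2,3,4,5} D(W)={2,3,4,5,6}: W {2,3,4,5,6}->{3,4,5,6}
So after constraint 1: D(W) = {3,4,5,6}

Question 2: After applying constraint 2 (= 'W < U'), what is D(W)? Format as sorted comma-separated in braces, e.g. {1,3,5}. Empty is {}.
Constraint 1 (X < W) on D(X)={2,3,4,5} D(W)={2,3,4,5,6}: W {2,3,4,5,6}->{3,4,5,6}
Constraint 2 (W < U) on D(W)={3,4,5,6} D(U)={4,5,6}: W {3,4,5,6}->{3,4,5}
So after constraint 2: D(W) = {3,4,5}

Answer: {3,4,5}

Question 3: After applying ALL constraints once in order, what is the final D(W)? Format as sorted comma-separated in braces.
Answer: {3,4,5}

Derivation:
Constraint 1 (X < W) on D(X)={2,3,4,5} D(W)={2,3,4,5,6}: W {2,3,4,5,6}->{3,4,5,6}
Constraint 2 (W < U) on D(W)={3,4,5,6} D(U)={4,5,6}: W {3,4,5,6}->{3,4,5}
Constraint 3 (X != Y) on D(X)={2,3,4,5} D(Y)={2,3,4,6}: no change
So after all 3 constraints: D(W) = {3,4,5}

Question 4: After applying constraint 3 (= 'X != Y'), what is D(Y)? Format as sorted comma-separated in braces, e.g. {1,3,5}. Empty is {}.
Answer: {2,3,4,6}

Derivation:
Constraint 1 (X < W) on D(X)={2,3,4,5} D(W)={2,3,4,5,6}: W {2,3,4,5,6}->{3,4,5,6}
Constraint 2 (W < U) on D(W)={3,4,5,6} D(U)={4,5,6}: W {3,4,5,6}->{3,4,5}
Constraint 3 (X != Y) on D(X)={2,3,4,5} D(Y)={2,3,4,6}: no change
So after constraint 3: D(Y) = {2,3,4,6}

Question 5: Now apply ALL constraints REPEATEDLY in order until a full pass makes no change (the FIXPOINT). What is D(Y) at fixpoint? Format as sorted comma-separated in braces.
pass 0 (initial): D(Y)={2,3,4,6}
pass 1: W {2,3,4,5,6}->{3,4,5}
pass 2: X {2,3,4,5}->{2,3,4}
pass 3: no change
Fixpoint after 3 passes: D(Y) = {2,3,4,6}

Answer: {2,3,4,6}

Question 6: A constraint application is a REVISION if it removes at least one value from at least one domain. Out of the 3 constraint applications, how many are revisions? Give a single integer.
Constraint 1 (X < W) on D(X)={2,3,4,5} D(W)={2,3,4,5,6}: W {2,3,4,5,6}->{3,4,5,6} => REVISION
Constraint 2 (W < U) on D(W)={3,4,5,6} D(U)={4,5,6}: W {3,4,5,6}->{3,4,5} => REVISION
Constraint 3 (X != Y) on D(X)={2,3,4,5} D(Y)={2,3,4,6}: no change => not a revision
Total revisions = 2

Answer: 2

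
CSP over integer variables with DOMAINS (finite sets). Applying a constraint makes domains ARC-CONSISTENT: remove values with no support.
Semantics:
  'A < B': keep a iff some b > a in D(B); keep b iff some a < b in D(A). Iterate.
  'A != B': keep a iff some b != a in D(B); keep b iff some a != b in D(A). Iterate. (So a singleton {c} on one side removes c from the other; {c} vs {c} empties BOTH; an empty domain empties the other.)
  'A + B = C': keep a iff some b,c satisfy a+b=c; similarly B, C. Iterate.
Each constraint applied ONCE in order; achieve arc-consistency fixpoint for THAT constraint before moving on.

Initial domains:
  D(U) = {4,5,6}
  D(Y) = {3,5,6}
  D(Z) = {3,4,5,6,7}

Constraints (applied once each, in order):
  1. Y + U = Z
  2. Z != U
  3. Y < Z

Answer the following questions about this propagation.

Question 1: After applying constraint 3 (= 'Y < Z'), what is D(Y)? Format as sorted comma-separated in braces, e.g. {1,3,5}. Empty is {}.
Constraint 1 (Y + U = Z) on D(Y)={3,5,6} D(U)={4,5,6} D(Z)={3,4,5,6,7}: Y {3,5,6}->{3}; U {4,5,6}->{4}; Z {3,4,5,6,7}->{7}
Constraint 2 (Z != U) on D(Z)={7} D(U)={4}: no change
Constraint 3 (Y < Z) on D(Y)={3} D(Z)={7}: no change
So after constraint 3: D(Y) = {3}

Answer: {3}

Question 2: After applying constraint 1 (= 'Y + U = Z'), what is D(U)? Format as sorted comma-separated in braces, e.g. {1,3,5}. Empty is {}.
Answer: {4}

Derivation:
Constraint 1 (Y + U = Z) on D(Y)={3,5,6} D(U)={4,5,6} D(Z)={3,4,5,6,7}: Y {3,5,6}->{3}; U {4,5,6}->{4}; Z {3,4,5,6,7}->{7}
So after constraint 1: D(U) = {4}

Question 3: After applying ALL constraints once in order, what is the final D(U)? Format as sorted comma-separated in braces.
Constraint 1 (Y + U = Z) on D(Y)={3,5,6} D(U)={4,5,6} D(Z)={3,4,5,6,7}: Y {3,5,6}->{3}; U {4,5,6}->{4}; Z {3,4,5,6,7}->{7}
Constraint 2 (Z != U) on D(Z)={7} D(U)={4}: no change
Constraint 3 (Y < Z) on D(Y)={3} D(Z)={7}: no change
So after all 3 constraints: D(U) = {4}

Answer: {4}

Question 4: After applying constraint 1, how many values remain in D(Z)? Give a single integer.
Answer: 1

Derivation:
Constraint 1 (Y + U = Z) on D(Y)={3,5,6} D(U)={4,5,6} D(Z)={3,4,5,6,7}: Y {3,5,6}->{3}; U {4,5,6}->{4}; Z {3,4,5,6,7}->{7}
So after constraint 1: D(Z)={7}, size = 1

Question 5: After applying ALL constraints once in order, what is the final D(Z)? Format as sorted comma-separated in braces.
Answer: {7}

Derivation:
Constraint 1 (Y + U = Z) on D(Y)={3,5,6} D(U)={4,5,6} D(Z)={3,4,5,6,7}: Y {3,5,6}->{3}; U {4,5,6}->{4}; Z {3,4,5,6,7}->{7}
Constraint 2 (Z != U) on D(Z)={7} D(U)={4}: no change
Constraint 3 (Y < Z) on D(Y)={3} D(Z)={7}: no change
So after all 3 constraints: D(Z) = {7}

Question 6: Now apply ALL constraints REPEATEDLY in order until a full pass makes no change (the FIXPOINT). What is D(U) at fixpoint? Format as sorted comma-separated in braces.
Answer: {4}

Derivation:
pass 0 (initial): D(U)={4,5,6}
pass 1: U {4,5,6}->{4}; Y {3,5,6}->{3}; Z {3,4,5,6,7}->{7}
pass 2: no change
Fixpoint after 2 passes: D(U) = {4}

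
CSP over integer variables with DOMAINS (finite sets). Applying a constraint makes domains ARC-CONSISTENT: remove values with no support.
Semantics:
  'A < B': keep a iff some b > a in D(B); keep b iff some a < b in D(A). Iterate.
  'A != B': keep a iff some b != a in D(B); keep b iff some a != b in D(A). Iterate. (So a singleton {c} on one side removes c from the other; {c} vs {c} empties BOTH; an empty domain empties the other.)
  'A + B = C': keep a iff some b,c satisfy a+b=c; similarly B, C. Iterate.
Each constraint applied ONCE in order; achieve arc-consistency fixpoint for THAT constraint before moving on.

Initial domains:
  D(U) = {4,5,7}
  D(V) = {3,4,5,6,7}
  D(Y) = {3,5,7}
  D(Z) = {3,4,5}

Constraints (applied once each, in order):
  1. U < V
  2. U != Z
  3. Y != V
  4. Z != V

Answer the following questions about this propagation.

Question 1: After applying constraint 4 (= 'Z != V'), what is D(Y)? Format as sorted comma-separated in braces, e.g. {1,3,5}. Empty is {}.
Constraint 1 (U < V) on D(U)={4,5,7} D(V)={3,4,5,6,7}: U {4,5,7}->{4,5}; V {3,4,5,6,7}->{5,6,7}
Constraint 2 (U != Z) on D(U)={4,5} D(Z)={3,4,5}: no change
Constraint 3 (Y != V) on D(Y)={3,5,7} D(V)={5,6,7}: no change
Constraint 4 (Z != V) on D(Z)={3,4,5} D(V)={5,6,7}: no change
So after constraint 4: D(Y) = {3,5,7}

Answer: {3,5,7}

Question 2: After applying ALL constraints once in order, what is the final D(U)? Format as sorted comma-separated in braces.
Constraint 1 (U < V) on D(U)={4,5,7} D(V)={3,4,5,6,7}: U {4,5,7}->{4,5}; V {3,4,5,6,7}->{5,6,7}
Constraint 2 (U != Z) on D(U)={4,5} D(Z)={3,4,5}: no change
Constraint 3 (Y != V) on D(Y)={3,5,7} D(V)={5,6,7}: no change
Constraint 4 (Z != V) on D(Z)={3,4,5} D(V)={5,6,7}: no change
So after all 4 constraints: D(U) = {4,5}

Answer: {4,5}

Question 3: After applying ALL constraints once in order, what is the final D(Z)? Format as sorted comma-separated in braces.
Constraint 1 (U < V) on D(U)={4,5,7} D(V)={3,4,5,6,7}: U {4,5,7}->{4,5}; V {3,4,5,6,7}->{5,6,7}
Constraint 2 (U != Z) on D(U)={4,5} D(Z)={3,4,5}: no change
Constraint 3 (Y != V) on D(Y)={3,5,7} D(V)={5,6,7}: no change
Constraint 4 (Z != V) on D(Z)={3,4,5} D(V)={5,6,7}: no change
So after all 4 constraints: D(Z) = {3,4,5}

Answer: {3,4,5}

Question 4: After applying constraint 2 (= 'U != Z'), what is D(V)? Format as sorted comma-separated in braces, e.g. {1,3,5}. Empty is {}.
Constraint 1 (U < V) on D(U)={4,5,7} D(V)={3,4,5,6,7}: U {4,5,7}->{4,5}; V {3,4,5,6,7}->{5,6,7}
Constraint 2 (U != Z) on D(U)={4,5} D(Z)={3,4,5}: no change
So after constraint 2: D(V) = {5,6,7}

Answer: {5,6,7}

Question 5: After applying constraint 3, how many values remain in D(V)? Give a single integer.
Answer: 3

Derivation:
Constraint 1 (U < V) on D(U)={4,5,7} D(V)={3,4,5,6,7}: U {4,5,7}->{4,5}; V {3,4,5,6,7}->{5,6,7}
Constraint 2 (U != Z) on D(U)={4,5} D(Z)={3,4,5}: no change
Constraint 3 (Y != V) on D(Y)={3,5,7} D(V)={5,6,7}: no change
So after constraint 3: D(V)={5,6,7}, size = 3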